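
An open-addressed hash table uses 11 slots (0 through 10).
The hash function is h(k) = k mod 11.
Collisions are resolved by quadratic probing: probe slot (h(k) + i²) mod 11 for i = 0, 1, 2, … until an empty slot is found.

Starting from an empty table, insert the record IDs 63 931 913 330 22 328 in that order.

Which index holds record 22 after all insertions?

4

Insert 63: h=8, slot 8 empty => index 8.
Insert 931: h=7, slot 7 empty => index 7.
Insert 913: h=0, slot 0 empty => index 0.
Insert 330: h=0, slot 0 occupied => index 1.
Insert 22: h=0, slots 0,1 occupied => index 4.
Insert 328: h=9, slot 9 empty => index 9.
Table: [913, 330, —, —, 22, —, —, 931, 63, 328, —]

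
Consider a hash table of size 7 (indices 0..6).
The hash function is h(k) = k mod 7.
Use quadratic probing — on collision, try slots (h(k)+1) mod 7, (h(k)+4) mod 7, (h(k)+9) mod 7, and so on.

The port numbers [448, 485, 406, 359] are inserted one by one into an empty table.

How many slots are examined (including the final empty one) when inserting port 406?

2

Insert 448: h=0, slot 0 empty -> index 0.
Insert 485: h=2, slot 2 empty -> index 2.
Insert 406: h=0, slot 0 occupied -> index 1.
Insert 359: h=2, slot 2 occupied -> index 3.
Table: [448, 406, 485, 359, ∅, ∅, ∅]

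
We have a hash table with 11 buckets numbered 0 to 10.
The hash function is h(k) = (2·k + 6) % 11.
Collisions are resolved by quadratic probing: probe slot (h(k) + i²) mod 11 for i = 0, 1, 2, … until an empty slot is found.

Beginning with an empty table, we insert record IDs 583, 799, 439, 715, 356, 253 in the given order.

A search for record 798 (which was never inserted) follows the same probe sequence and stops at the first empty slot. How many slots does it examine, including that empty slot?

Insert 583: h=6, slot 6 empty => index 6.
Insert 799: h=9, slot 9 empty => index 9.
Insert 439: h=4, slot 4 empty => index 4.
Insert 715: h=6, slot 6 occupied => index 7.
Insert 356: h=3, slot 3 empty => index 3.
Insert 253: h=6, slots 6,7 occupied => index 10.
Table: [∅, ∅, ∅, 356, 439, ∅, 583, 715, ∅, 799, 253]
Lookup 798: h=7, probe 7,8 → slot 8 empty, not found.

2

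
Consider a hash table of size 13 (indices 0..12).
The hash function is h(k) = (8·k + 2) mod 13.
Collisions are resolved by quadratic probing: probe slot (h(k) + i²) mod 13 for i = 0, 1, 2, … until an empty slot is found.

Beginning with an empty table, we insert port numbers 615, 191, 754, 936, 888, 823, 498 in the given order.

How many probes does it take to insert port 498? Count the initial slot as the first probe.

5

Insert 615: h=8, slot 8 empty → index 8.
Insert 191: h=9, slot 9 empty → index 9.
Insert 754: h=2, slot 2 empty → index 2.
Insert 936: h=2, slot 2 occupied → index 3.
Insert 888: h=8, slots 8,9 occupied → index 12.
Insert 823: h=8, slots 8,9,12 occupied → index 4.
Insert 498: h=8, slots 8,9,12,4 occupied → index 11.
Table: [., ., 754, 936, 823, ., ., ., 615, 191, ., 498, 888]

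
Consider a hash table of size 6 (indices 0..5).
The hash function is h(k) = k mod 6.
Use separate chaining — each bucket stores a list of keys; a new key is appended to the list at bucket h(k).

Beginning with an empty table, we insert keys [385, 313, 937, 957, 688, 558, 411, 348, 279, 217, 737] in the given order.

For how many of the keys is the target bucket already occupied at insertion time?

Insert 385: h=1, bucket 1 empty -> new chain.
Insert 313: h=1, bucket 1 nonempty -> append to chain.
Insert 937: h=1, bucket 1 nonempty -> append to chain.
Insert 957: h=3, bucket 3 empty -> new chain.
Insert 688: h=4, bucket 4 empty -> new chain.
Insert 558: h=0, bucket 0 empty -> new chain.
Insert 411: h=3, bucket 3 nonempty -> append to chain.
Insert 348: h=0, bucket 0 nonempty -> append to chain.
Insert 279: h=3, bucket 3 nonempty -> append to chain.
Insert 217: h=1, bucket 1 nonempty -> append to chain.
Insert 737: h=5, bucket 5 empty -> new chain.
Final buckets:
0: 558 -> 348
1: 385 -> 313 -> 937 -> 217
2: —
3: 957 -> 411 -> 279
4: 688
5: 737

6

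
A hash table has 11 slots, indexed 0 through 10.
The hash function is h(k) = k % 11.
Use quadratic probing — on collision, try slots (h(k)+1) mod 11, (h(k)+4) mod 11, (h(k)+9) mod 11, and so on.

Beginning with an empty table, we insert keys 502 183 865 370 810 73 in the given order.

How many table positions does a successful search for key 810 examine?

5

502: h=7 → slot 7
183: h=7, probe 7,8 → slot 8
865: h=7, probe 7,8,0 → slot 0
370: h=7, probe 7,8,0,5 → slot 5
810: h=7, probe 7,8,0,5,1 → slot 1
73: h=7, probe 7,8,0,5,1,10 → slot 10
Table: [865, 810, —, —, —, 370, —, 502, 183, —, 73]
Lookup 810: h=7, probe 7,8,0,5,1 → found at 1.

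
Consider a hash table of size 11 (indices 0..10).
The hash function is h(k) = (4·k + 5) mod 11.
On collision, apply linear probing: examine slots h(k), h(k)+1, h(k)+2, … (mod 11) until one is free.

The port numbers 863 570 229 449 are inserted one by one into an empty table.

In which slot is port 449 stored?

863 hashes to 3; slot 3 is free -> place at 3.
570 hashes to 8; slot 8 is free -> place at 8.
229 hashes to 8; 8 taken -> place at 9.
449 hashes to 8; 8,9 taken -> place at 10.
Table: [_, _, _, 863, _, _, _, _, 570, 229, 449]

10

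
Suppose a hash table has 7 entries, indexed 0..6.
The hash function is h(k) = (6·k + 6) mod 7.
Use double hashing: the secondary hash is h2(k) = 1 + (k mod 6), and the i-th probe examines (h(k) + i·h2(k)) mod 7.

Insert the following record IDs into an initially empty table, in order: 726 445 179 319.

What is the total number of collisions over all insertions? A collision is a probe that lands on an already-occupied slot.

726 hashes to 1; slot 1 is free -> place at 1.
445 hashes to 2; slot 2 is free -> place at 2.
179 hashes to 2, h2=6; 2,1 taken -> place at 0.
319 hashes to 2, h2=2; 2 taken -> place at 4.
Table: [179, 726, 445, _, 319, _, _]

3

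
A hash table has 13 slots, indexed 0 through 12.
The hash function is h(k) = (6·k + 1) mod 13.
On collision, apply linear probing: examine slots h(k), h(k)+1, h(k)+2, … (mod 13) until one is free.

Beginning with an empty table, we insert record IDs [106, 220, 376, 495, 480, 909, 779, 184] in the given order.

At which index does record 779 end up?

Insert 106: h=0, slot 0 empty → index 0.
Insert 220: h=8, slot 8 empty → index 8.
Insert 376: h=8, slot 8 occupied → index 9.
Insert 495: h=7, slot 7 empty → index 7.
Insert 480: h=8, slots 8,9 occupied → index 10.
Insert 909: h=8, slots 8,9,10 occupied → index 11.
Insert 779: h=8, slots 8,9,10,11 occupied → index 12.
Insert 184: h=0, slot 0 occupied → index 1.
Table: [106, 184, —, —, —, —, —, 495, 220, 376, 480, 909, 779]

12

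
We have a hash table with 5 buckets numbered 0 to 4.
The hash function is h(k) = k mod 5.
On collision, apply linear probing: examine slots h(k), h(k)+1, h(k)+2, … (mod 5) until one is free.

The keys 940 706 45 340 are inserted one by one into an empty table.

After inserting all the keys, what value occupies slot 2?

45

Insert 940: h=0, slot 0 empty -> index 0.
Insert 706: h=1, slot 1 empty -> index 1.
Insert 45: h=0, slots 0,1 occupied -> index 2.
Insert 340: h=0, slots 0,1,2 occupied -> index 3.
Table: [940, 706, 45, 340, ∅]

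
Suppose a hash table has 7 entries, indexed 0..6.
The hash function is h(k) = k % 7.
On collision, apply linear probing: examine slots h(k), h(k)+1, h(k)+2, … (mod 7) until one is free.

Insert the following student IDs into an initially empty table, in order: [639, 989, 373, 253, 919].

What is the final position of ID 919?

639: h=2 → slot 2
989: h=2, probe 2,3 → slot 3
373: h=2, probe 2,3,4 → slot 4
253: h=1 → slot 1
919: h=2, probe 2,3,4,5 → slot 5
Table: [., 253, 639, 989, 373, 919, .]

5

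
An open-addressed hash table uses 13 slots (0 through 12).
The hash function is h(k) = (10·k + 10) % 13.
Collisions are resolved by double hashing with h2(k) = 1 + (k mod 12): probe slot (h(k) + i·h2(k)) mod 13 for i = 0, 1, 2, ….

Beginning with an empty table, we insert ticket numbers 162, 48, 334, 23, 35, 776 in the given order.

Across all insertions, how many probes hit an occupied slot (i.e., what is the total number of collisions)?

4

Insert 162: h=5, slot 5 empty => index 5.
Insert 48: h=9, slot 9 empty => index 9.
Insert 334: h=9, h2=11, slot 9 occupied => index 7.
Insert 23: h=6, slot 6 empty => index 6.
Insert 35: h=9, h2=12, slot 9 occupied => index 8.
Insert 776: h=9, h2=9, slots 9,5 occupied => index 1.
Table: [., 776, ., ., ., 162, 23, 334, 35, 48, ., ., .]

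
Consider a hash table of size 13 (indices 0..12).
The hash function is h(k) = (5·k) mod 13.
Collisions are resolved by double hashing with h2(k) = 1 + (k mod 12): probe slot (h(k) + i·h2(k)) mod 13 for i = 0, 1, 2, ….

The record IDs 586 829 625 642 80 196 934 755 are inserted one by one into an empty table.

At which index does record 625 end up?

7

Insert 586: h=5, slot 5 empty → index 5.
Insert 829: h=11, slot 11 empty → index 11.
Insert 625: h=5, h2=2, slot 5 occupied → index 7.
Insert 642: h=12, slot 12 empty → index 12.
Insert 80: h=10, slot 10 empty → index 10.
Insert 196: h=5, h2=5, slots 5,10 occupied → index 2.
Insert 934: h=3, slot 3 empty → index 3.
Insert 755: h=5, h2=12, slot 5 occupied → index 4.
Table: [_, _, 196, 934, 755, 586, _, 625, _, _, 80, 829, 642]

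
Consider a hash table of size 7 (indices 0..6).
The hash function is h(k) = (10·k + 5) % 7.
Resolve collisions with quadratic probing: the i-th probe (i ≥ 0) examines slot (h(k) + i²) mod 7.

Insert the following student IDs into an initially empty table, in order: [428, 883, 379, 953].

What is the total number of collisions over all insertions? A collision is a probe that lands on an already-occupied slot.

Insert 428: h=1, slot 1 empty → index 1.
Insert 883: h=1, slot 1 occupied → index 2.
Insert 379: h=1, slots 1,2 occupied → index 5.
Insert 953: h=1, slots 1,2,5 occupied → index 3.
Table: [., 428, 883, 953, ., 379, .]

6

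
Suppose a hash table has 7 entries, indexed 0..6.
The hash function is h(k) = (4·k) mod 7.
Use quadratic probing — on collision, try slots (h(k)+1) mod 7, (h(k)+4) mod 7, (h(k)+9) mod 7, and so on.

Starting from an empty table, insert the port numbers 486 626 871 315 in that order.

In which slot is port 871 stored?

2

486: h=5 → slot 5
626: h=5, probe 5,6 → slot 6
871: h=5, probe 5,6,2 → slot 2
315: h=0 → slot 0
Table: [315, ., 871, ., ., 486, 626]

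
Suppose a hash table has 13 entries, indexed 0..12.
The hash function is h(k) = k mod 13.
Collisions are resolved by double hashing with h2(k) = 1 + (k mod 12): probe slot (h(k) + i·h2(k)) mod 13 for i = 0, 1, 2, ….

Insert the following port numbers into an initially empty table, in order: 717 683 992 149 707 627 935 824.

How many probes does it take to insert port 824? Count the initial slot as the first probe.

2

717: h=2 -> slot 2
683: h=7 -> slot 7
992: h=4 -> slot 4
149: h=6 -> slot 6
707: h=5 -> slot 5
627: h=3 -> slot 3
935: h=12 -> slot 12
824: h=5, h2=9, probe 5,1 -> slot 1
Table: [., 824, 717, 627, 992, 707, 149, 683, ., ., ., ., 935]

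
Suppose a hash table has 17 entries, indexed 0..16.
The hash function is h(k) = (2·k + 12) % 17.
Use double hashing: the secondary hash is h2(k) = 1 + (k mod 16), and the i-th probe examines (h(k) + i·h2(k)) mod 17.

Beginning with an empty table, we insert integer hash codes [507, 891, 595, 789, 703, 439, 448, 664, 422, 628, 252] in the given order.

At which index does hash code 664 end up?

507 hashes to 6; slot 6 is free -> place at 6.
891 hashes to 9; slot 9 is free -> place at 9.
595 hashes to 12; slot 12 is free -> place at 12.
789 hashes to 9, h2=6; 9 taken -> place at 15.
703 hashes to 7; slot 7 is free -> place at 7.
439 hashes to 6, h2=8; 6 taken -> place at 14.
448 hashes to 7, h2=1; 7 taken -> place at 8.
664 hashes to 14, h2=9; 14,6,15,7 taken -> place at 16.
422 hashes to 6, h2=7; 6 taken -> place at 13.
628 hashes to 10; slot 10 is free -> place at 10.
252 hashes to 6, h2=13; 6 taken -> place at 2.
Table: [., ., 252, ., ., ., 507, 703, 448, 891, 628, ., 595, 422, 439, 789, 664]

16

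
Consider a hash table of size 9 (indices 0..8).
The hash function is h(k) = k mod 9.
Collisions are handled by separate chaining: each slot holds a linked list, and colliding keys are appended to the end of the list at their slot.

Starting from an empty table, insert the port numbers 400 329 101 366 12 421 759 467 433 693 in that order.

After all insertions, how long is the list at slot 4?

400 -> bucket 4
329 -> bucket 5
101 -> bucket 2
366 -> bucket 6
12 -> bucket 3
421 -> bucket 7
759 -> bucket 3 (collision)
467 -> bucket 8
433 -> bucket 1
693 -> bucket 0
Final buckets:
0: 693
1: 433
2: 101
3: 12 -> 759
4: 400
5: 329
6: 366
7: 421
8: 467

1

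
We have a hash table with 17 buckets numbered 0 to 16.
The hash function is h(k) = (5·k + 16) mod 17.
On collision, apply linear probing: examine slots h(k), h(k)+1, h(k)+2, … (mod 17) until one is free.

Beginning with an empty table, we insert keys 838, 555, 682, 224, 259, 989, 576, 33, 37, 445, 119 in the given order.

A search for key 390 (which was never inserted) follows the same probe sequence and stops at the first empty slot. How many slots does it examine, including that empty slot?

838 hashes to 7; slot 7 is free -> place at 7.
555 hashes to 3; slot 3 is free -> place at 3.
682 hashes to 9; slot 9 is free -> place at 9.
224 hashes to 14; slot 14 is free -> place at 14.
259 hashes to 2; slot 2 is free -> place at 2.
989 hashes to 14; 14 taken -> place at 15.
576 hashes to 6; slot 6 is free -> place at 6.
33 hashes to 11; slot 11 is free -> place at 11.
37 hashes to 14; 14,15 taken -> place at 16.
445 hashes to 14; 14,15,16 taken -> place at 0.
119 hashes to 16; 16,0 taken -> place at 1.
Table: [445, 119, 259, 555, _, _, 576, 838, _, 682, _, 33, _, _, 224, 989, 37]
Lookup 390: h=11, probe 11,12 → slot 12 empty, not found.

2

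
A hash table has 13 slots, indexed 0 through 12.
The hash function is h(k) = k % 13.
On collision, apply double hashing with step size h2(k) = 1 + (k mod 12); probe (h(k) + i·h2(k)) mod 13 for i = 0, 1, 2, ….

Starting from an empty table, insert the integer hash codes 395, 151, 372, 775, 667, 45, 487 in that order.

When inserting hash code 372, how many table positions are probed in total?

395 hashes to 5; slot 5 is free -> place at 5.
151 hashes to 8; slot 8 is free -> place at 8.
372 hashes to 8, h2=1; 8 taken -> place at 9.
775 hashes to 8, h2=8; 8 taken -> place at 3.
667 hashes to 4; slot 4 is free -> place at 4.
45 hashes to 6; slot 6 is free -> place at 6.
487 hashes to 6, h2=8; 6 taken -> place at 1.
Table: [—, 487, —, 775, 667, 395, 45, —, 151, 372, —, —, —]

2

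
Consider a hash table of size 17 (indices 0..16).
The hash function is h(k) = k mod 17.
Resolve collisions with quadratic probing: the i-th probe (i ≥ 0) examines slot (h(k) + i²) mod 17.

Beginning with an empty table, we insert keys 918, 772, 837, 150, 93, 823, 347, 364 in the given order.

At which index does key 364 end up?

6

918 hashes to 0; slot 0 is free => place at 0.
772 hashes to 7; slot 7 is free => place at 7.
837 hashes to 4; slot 4 is free => place at 4.
150 hashes to 14; slot 14 is free => place at 14.
93 hashes to 8; slot 8 is free => place at 8.
823 hashes to 7; 7,8 taken => place at 11.
347 hashes to 7; 7,8,11 taken => place at 16.
364 hashes to 7; 7,8,11,16 taken => place at 6.
Table: [918, _, _, _, 837, _, 364, 772, 93, _, _, 823, _, _, 150, _, 347]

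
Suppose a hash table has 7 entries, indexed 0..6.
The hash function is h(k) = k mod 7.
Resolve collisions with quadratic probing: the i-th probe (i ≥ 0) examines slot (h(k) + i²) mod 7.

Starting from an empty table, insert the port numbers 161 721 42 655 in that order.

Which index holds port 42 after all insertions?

161: h=0 → slot 0
721: h=0, probe 0,1 → slot 1
42: h=0, probe 0,1,4 → slot 4
655: h=4, probe 4,5 → slot 5
Table: [161, 721, -, -, 42, 655, -]

4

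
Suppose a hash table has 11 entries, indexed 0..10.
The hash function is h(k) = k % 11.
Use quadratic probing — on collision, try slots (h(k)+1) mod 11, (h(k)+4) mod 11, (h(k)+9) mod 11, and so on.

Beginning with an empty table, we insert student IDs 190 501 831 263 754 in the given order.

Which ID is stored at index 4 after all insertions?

190 hashes to 3; slot 3 is free -> place at 3.
501 hashes to 6; slot 6 is free -> place at 6.
831 hashes to 6; 6 taken -> place at 7.
263 hashes to 10; slot 10 is free -> place at 10.
754 hashes to 6; 6,7,10 taken -> place at 4.
Table: [_, _, _, 190, 754, _, 501, 831, _, _, 263]

754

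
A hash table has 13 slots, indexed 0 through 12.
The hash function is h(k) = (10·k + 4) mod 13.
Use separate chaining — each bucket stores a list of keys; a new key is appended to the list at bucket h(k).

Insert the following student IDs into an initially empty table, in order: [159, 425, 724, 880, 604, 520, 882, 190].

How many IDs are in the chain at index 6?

159 -> bucket 8
425 -> bucket 3
724 -> bucket 3 (collision)
880 -> bucket 3 (collision)
604 -> bucket 12
520 -> bucket 4
882 -> bucket 10
190 -> bucket 6
Final buckets:
0: .
1: .
2: .
3: 425 -> 724 -> 880
4: 520
5: .
6: 190
7: .
8: 159
9: .
10: 882
11: .
12: 604

1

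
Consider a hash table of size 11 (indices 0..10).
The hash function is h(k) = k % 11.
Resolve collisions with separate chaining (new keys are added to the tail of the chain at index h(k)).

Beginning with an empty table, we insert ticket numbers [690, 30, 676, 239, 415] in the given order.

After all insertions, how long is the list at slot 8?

Insert 690: h=8, bucket 8 empty -> new chain.
Insert 30: h=8, bucket 8 nonempty -> append to chain.
Insert 676: h=5, bucket 5 empty -> new chain.
Insert 239: h=8, bucket 8 nonempty -> append to chain.
Insert 415: h=8, bucket 8 nonempty -> append to chain.
Final buckets:
0: .
1: .
2: .
3: .
4: .
5: 676
6: .
7: .
8: 690 -> 30 -> 239 -> 415
9: .
10: .

4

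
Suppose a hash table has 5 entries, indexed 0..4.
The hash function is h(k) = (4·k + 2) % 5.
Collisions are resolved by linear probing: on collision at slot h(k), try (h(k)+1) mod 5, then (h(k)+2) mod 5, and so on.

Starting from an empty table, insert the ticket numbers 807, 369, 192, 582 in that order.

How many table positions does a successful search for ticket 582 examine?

Insert 807: h=0, slot 0 empty => index 0.
Insert 369: h=3, slot 3 empty => index 3.
Insert 192: h=0, slot 0 occupied => index 1.
Insert 582: h=0, slots 0,1 occupied => index 2.
Table: [807, 192, 582, 369, _]
Lookup 582: h=0, probe 0,1,2 → found at 2.

3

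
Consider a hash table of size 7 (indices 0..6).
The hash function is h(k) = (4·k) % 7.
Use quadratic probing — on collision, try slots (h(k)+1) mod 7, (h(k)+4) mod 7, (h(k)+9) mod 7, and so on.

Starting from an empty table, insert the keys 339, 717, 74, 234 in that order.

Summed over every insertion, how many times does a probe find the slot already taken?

4

Insert 339: h=5, slot 5 empty => index 5.
Insert 717: h=5, slot 5 occupied => index 6.
Insert 74: h=2, slot 2 empty => index 2.
Insert 234: h=5, slots 5,6,2 occupied => index 0.
Table: [234, ., 74, ., ., 339, 717]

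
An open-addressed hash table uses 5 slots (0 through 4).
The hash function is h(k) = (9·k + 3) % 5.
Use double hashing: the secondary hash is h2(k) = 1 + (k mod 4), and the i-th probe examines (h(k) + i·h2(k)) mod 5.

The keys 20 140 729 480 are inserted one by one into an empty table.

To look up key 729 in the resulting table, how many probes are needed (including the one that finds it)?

Insert 20: h=3, slot 3 empty => index 3.
Insert 140: h=3, h2=1, slot 3 occupied => index 4.
Insert 729: h=4, h2=2, slot 4 occupied => index 1.
Insert 480: h=3, h2=1, slots 3,4 occupied => index 0.
Table: [480, 729, ∅, 20, 140]
Lookup 729: h=4, h2=2, probe 4,1 → found at 1.

2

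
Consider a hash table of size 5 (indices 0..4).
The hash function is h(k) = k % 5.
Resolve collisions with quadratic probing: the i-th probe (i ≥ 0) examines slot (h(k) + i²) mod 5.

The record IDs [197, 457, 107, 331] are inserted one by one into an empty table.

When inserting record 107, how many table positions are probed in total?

197 hashes to 2; slot 2 is free → place at 2.
457 hashes to 2; 2 taken → place at 3.
107 hashes to 2; 2,3 taken → place at 1.
331 hashes to 1; 1,2 taken → place at 0.
Table: [331, 107, 197, 457, -]

3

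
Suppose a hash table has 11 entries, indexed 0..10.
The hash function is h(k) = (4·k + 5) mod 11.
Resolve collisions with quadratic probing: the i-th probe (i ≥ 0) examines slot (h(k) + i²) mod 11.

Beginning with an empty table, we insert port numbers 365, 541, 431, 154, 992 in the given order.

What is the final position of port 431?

365 hashes to 2; slot 2 is free => place at 2.
541 hashes to 2; 2 taken => place at 3.
431 hashes to 2; 2,3 taken => place at 6.
154 hashes to 5; slot 5 is free => place at 5.
992 hashes to 2; 2,3,6 taken => place at 0.
Table: [992, ., 365, 541, ., 154, 431, ., ., ., .]

6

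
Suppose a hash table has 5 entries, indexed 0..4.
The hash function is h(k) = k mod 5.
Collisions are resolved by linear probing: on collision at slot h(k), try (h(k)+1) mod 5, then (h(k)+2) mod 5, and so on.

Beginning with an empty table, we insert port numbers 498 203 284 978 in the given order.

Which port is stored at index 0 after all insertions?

284

Insert 498: h=3, slot 3 empty -> index 3.
Insert 203: h=3, slot 3 occupied -> index 4.
Insert 284: h=4, slot 4 occupied -> index 0.
Insert 978: h=3, slots 3,4,0 occupied -> index 1.
Table: [284, 978, ., 498, 203]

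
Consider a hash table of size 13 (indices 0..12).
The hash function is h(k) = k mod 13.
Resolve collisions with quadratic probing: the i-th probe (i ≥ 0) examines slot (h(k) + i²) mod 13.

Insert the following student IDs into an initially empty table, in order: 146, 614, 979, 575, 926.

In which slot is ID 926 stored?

12

Insert 146: h=3, slot 3 empty -> index 3.
Insert 614: h=3, slot 3 occupied -> index 4.
Insert 979: h=4, slot 4 occupied -> index 5.
Insert 575: h=3, slots 3,4 occupied -> index 7.
Insert 926: h=3, slots 3,4,7 occupied -> index 12.
Table: [∅, ∅, ∅, 146, 614, 979, ∅, 575, ∅, ∅, ∅, ∅, 926]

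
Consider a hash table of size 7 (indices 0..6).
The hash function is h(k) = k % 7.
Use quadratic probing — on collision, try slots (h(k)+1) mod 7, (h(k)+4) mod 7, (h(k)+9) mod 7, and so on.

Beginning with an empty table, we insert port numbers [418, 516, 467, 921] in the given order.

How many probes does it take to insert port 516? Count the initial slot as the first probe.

418: h=5 → slot 5
516: h=5, probe 5,6 → slot 6
467: h=5, probe 5,6,2 → slot 2
921: h=4 → slot 4
Table: [-, -, 467, -, 921, 418, 516]

2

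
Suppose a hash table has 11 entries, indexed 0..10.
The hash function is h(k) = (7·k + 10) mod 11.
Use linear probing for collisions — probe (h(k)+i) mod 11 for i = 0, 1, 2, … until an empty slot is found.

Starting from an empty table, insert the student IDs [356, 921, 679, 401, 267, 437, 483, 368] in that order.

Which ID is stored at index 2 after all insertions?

401

Insert 356: h=5, slot 5 empty -> index 5.
Insert 921: h=0, slot 0 empty -> index 0.
Insert 679: h=0, slot 0 occupied -> index 1.
Insert 401: h=1, slot 1 occupied -> index 2.
Insert 267: h=9, slot 9 empty -> index 9.
Insert 437: h=0, slots 0,1,2 occupied -> index 3.
Insert 483: h=3, slot 3 occupied -> index 4.
Insert 368: h=1, slots 1,2,3,4,5 occupied -> index 6.
Table: [921, 679, 401, 437, 483, 356, 368, ∅, ∅, 267, ∅]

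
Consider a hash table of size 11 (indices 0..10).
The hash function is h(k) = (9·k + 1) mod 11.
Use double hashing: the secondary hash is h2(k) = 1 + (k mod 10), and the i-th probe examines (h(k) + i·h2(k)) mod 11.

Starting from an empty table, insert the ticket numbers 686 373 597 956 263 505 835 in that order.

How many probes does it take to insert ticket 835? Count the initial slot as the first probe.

686 hashes to 4; slot 4 is free => place at 4.
373 hashes to 3; slot 3 is free => place at 3.
597 hashes to 6; slot 6 is free => place at 6.
956 hashes to 3, h2=7; 3 taken => place at 10.
263 hashes to 3, h2=4; 3 taken => place at 7.
505 hashes to 3, h2=6; 3 taken => place at 9.
835 hashes to 3, h2=6; 3,9,4,10 taken => place at 5.
Table: [_, _, _, 373, 686, 835, 597, 263, _, 505, 956]

5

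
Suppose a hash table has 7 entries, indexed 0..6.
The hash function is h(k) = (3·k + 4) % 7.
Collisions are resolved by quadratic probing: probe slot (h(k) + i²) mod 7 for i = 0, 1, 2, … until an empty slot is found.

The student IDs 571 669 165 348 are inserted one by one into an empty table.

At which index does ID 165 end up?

571 hashes to 2; slot 2 is free → place at 2.
669 hashes to 2; 2 taken → place at 3.
165 hashes to 2; 2,3 taken → place at 6.
348 hashes to 5; slot 5 is free → place at 5.
Table: [-, -, 571, 669, -, 348, 165]

6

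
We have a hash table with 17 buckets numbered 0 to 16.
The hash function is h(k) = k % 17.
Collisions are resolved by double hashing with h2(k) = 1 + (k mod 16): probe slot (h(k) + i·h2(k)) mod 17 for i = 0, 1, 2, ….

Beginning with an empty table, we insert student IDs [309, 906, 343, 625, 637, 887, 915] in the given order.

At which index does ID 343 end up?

Insert 309: h=3, slot 3 empty → index 3.
Insert 906: h=5, slot 5 empty → index 5.
Insert 343: h=3, h2=8, slot 3 occupied → index 11.
Insert 625: h=13, slot 13 empty → index 13.
Insert 637: h=8, slot 8 empty → index 8.
Insert 887: h=3, h2=8, slots 3,11 occupied → index 2.
Insert 915: h=14, slot 14 empty → index 14.
Table: [., ., 887, 309, ., 906, ., ., 637, ., ., 343, ., 625, 915, ., .]

11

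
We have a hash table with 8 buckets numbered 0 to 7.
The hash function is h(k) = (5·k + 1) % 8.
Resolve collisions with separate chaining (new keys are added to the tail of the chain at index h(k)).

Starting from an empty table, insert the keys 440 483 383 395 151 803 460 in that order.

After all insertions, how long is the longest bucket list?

3

Insert 440: h=1, bucket 1 empty → new chain.
Insert 483: h=0, bucket 0 empty → new chain.
Insert 383: h=4, bucket 4 empty → new chain.
Insert 395: h=0, bucket 0 nonempty → append to chain.
Insert 151: h=4, bucket 4 nonempty → append to chain.
Insert 803: h=0, bucket 0 nonempty → append to chain.
Insert 460: h=5, bucket 5 empty → new chain.
Final buckets:
0: 483 -> 395 -> 803
1: 440
2: —
3: —
4: 383 -> 151
5: 460
6: —
7: —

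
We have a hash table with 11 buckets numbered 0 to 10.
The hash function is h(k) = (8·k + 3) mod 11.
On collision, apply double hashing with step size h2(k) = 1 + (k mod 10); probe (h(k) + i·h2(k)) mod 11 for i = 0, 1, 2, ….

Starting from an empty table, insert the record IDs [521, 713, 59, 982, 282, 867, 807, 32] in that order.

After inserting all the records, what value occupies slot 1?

521: h=2 -> slot 2
713: h=9 -> slot 9
59: h=2, h2=10, probe 2,1 -> slot 1
982: h=5 -> slot 5
282: h=4 -> slot 4
867: h=9, h2=8, probe 9,6 -> slot 6
807: h=2, h2=8, probe 2,10 -> slot 10
32: h=6, h2=3, probe 6,9,1,4,7 -> slot 7
Table: [_, 59, 521, _, 282, 982, 867, 32, _, 713, 807]

59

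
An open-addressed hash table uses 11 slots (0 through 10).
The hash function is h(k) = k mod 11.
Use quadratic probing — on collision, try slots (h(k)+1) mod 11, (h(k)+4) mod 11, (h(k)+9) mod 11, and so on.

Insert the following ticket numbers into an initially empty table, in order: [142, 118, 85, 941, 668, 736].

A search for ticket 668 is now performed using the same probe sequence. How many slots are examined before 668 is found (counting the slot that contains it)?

3

142 hashes to 10; slot 10 is free → place at 10.
118 hashes to 8; slot 8 is free → place at 8.
85 hashes to 8; 8 taken → place at 9.
941 hashes to 6; slot 6 is free → place at 6.
668 hashes to 8; 8,9 taken → place at 1.
736 hashes to 10; 10 taken → place at 0.
Table: [736, 668, ., ., ., ., 941, ., 118, 85, 142]
Lookup 668: h=8, probe 8,9,1 → found at 1.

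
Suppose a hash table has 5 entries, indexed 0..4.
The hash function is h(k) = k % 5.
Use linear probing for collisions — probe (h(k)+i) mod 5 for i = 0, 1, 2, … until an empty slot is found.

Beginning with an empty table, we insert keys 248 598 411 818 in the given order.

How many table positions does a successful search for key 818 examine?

3

248 hashes to 3; slot 3 is free -> place at 3.
598 hashes to 3; 3 taken -> place at 4.
411 hashes to 1; slot 1 is free -> place at 1.
818 hashes to 3; 3,4 taken -> place at 0.
Table: [818, 411, -, 248, 598]
Lookup 818: h=3, probe 3,4,0 → found at 0.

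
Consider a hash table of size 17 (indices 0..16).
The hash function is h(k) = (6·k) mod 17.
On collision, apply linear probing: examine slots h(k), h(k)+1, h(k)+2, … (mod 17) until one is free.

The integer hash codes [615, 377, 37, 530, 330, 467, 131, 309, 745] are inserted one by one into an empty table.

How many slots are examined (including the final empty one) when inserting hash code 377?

615 hashes to 1; slot 1 is free → place at 1.
377 hashes to 1; 1 taken → place at 2.
37 hashes to 1; 1,2 taken → place at 3.
530 hashes to 1; 1,2,3 taken → place at 4.
330 hashes to 8; slot 8 is free → place at 8.
467 hashes to 14; slot 14 is free → place at 14.
131 hashes to 4; 4 taken → place at 5.
309 hashes to 1; 1,2,3,4,5 taken → place at 6.
745 hashes to 16; slot 16 is free → place at 16.
Table: [_, 615, 377, 37, 530, 131, 309, _, 330, _, _, _, _, _, 467, _, 745]

2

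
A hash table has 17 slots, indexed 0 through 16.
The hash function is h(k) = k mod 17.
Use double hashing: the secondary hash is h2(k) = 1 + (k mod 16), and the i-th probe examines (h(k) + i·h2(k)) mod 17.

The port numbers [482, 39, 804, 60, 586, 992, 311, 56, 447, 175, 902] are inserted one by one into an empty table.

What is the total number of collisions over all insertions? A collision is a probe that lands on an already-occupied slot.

Insert 482: h=6, slot 6 empty -> index 6.
Insert 39: h=5, slot 5 empty -> index 5.
Insert 804: h=5, h2=5, slot 5 occupied -> index 10.
Insert 60: h=9, slot 9 empty -> index 9.
Insert 586: h=8, slot 8 empty -> index 8.
Insert 992: h=6, h2=1, slot 6 occupied -> index 7.
Insert 311: h=5, h2=8, slot 5 occupied -> index 13.
Insert 56: h=5, h2=9, slot 5 occupied -> index 14.
Insert 447: h=5, h2=16, slot 5 occupied -> index 4.
Insert 175: h=5, h2=16, slots 5,4 occupied -> index 3.
Insert 902: h=1, slot 1 empty -> index 1.
Table: [∅, 902, ∅, 175, 447, 39, 482, 992, 586, 60, 804, ∅, ∅, 311, 56, ∅, ∅]

7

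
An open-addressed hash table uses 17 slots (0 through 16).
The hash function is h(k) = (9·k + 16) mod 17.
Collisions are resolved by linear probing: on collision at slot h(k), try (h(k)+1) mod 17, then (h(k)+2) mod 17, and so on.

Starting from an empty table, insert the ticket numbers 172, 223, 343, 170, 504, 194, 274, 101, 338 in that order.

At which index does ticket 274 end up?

2

172 hashes to 0; slot 0 is free => place at 0.
223 hashes to 0; 0 taken => place at 1.
343 hashes to 9; slot 9 is free => place at 9.
170 hashes to 16; slot 16 is free => place at 16.
504 hashes to 13; slot 13 is free => place at 13.
194 hashes to 11; slot 11 is free => place at 11.
274 hashes to 0; 0,1 taken => place at 2.
101 hashes to 7; slot 7 is free => place at 7.
338 hashes to 15; slot 15 is free => place at 15.
Table: [172, 223, 274, —, —, —, —, 101, —, 343, —, 194, —, 504, —, 338, 170]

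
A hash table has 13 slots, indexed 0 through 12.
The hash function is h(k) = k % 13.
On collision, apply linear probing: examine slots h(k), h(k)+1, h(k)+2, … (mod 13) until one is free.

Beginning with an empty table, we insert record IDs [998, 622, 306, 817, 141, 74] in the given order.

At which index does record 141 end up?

998: h=10 -> slot 10
622: h=11 -> slot 11
306: h=7 -> slot 7
817: h=11, probe 11,12 -> slot 12
141: h=11, probe 11,12,0 -> slot 0
74: h=9 -> slot 9
Table: [141, ∅, ∅, ∅, ∅, ∅, ∅, 306, ∅, 74, 998, 622, 817]

0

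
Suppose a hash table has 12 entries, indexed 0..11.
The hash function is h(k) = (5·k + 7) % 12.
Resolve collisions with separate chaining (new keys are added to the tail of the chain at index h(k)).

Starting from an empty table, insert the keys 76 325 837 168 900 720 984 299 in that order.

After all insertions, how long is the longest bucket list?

Insert 76: h=3, bucket 3 empty -> new chain.
Insert 325: h=0, bucket 0 empty -> new chain.
Insert 837: h=4, bucket 4 empty -> new chain.
Insert 168: h=7, bucket 7 empty -> new chain.
Insert 900: h=7, bucket 7 nonempty -> append to chain.
Insert 720: h=7, bucket 7 nonempty -> append to chain.
Insert 984: h=7, bucket 7 nonempty -> append to chain.
Insert 299: h=2, bucket 2 empty -> new chain.
Final buckets:
0: 325
1: .
2: 299
3: 76
4: 837
5: .
6: .
7: 168 -> 900 -> 720 -> 984
8: .
9: .
10: .
11: .

4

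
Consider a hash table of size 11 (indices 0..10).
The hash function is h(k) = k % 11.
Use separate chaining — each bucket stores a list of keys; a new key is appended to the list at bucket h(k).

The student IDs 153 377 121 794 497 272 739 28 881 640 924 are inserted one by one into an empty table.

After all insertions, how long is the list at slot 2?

4

153 → bucket 10
377 → bucket 3
121 → bucket 0
794 → bucket 2
497 → bucket 2 (collision)
272 → bucket 8
739 → bucket 2 (collision)
28 → bucket 6
881 → bucket 1
640 → bucket 2 (collision)
924 → bucket 0 (collision)
Final buckets:
0: 121 -> 924
1: 881
2: 794 -> 497 -> 739 -> 640
3: 377
4: -
5: -
6: 28
7: -
8: 272
9: -
10: 153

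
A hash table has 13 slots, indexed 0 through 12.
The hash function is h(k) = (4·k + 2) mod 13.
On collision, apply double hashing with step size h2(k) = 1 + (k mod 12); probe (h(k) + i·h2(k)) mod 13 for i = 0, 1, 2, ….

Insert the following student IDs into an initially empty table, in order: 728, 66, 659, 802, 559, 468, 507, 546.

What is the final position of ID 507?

1

728 hashes to 2; slot 2 is free -> place at 2.
66 hashes to 6; slot 6 is free -> place at 6.
659 hashes to 12; slot 12 is free -> place at 12.
802 hashes to 12, h2=11; 12 taken -> place at 10.
559 hashes to 2, h2=8; 2,10 taken -> place at 5.
468 hashes to 2, h2=1; 2 taken -> place at 3.
507 hashes to 2, h2=4; 2,6,10 taken -> place at 1.
546 hashes to 2, h2=7; 2 taken -> place at 9.
Table: [∅, 507, 728, 468, ∅, 559, 66, ∅, ∅, 546, 802, ∅, 659]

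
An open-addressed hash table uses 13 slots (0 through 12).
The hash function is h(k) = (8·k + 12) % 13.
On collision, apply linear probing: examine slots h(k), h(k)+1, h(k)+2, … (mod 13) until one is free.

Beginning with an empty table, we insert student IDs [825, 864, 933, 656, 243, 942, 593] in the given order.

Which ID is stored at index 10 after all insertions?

656

825 hashes to 8; slot 8 is free -> place at 8.
864 hashes to 8; 8 taken -> place at 9.
933 hashes to 1; slot 1 is free -> place at 1.
656 hashes to 8; 8,9 taken -> place at 10.
243 hashes to 6; slot 6 is free -> place at 6.
942 hashes to 8; 8,9,10 taken -> place at 11.
593 hashes to 11; 11 taken -> place at 12.
Table: [-, 933, -, -, -, -, 243, -, 825, 864, 656, 942, 593]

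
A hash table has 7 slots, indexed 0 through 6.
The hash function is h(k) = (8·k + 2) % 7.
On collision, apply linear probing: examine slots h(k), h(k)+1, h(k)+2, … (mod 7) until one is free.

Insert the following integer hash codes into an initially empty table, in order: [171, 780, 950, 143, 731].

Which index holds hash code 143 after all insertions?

1

171: h=5 → slot 5
780: h=5, probe 5,6 → slot 6
950: h=0 → slot 0
143: h=5, probe 5,6,0,1 → slot 1
731: h=5, probe 5,6,0,1,2 → slot 2
Table: [950, 143, 731, —, —, 171, 780]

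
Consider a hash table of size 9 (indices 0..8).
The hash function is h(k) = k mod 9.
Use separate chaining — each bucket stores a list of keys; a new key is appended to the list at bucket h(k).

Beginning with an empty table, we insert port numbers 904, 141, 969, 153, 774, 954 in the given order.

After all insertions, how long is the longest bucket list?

Insert 904: h=4, bucket 4 empty -> new chain.
Insert 141: h=6, bucket 6 empty -> new chain.
Insert 969: h=6, bucket 6 nonempty -> append to chain.
Insert 153: h=0, bucket 0 empty -> new chain.
Insert 774: h=0, bucket 0 nonempty -> append to chain.
Insert 954: h=0, bucket 0 nonempty -> append to chain.
Final buckets:
0: 153 -> 774 -> 954
1: ∅
2: ∅
3: ∅
4: 904
5: ∅
6: 141 -> 969
7: ∅
8: ∅

3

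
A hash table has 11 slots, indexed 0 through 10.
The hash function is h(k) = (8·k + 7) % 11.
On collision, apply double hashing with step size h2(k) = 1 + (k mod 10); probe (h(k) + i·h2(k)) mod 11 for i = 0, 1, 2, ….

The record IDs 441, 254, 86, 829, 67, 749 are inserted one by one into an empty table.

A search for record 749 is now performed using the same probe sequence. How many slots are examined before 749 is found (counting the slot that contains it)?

441: h=4 => slot 4
254: h=4, h2=5, probe 4,9 => slot 9
86: h=2 => slot 2
829: h=6 => slot 6
67: h=4, h2=8, probe 4,1 => slot 1
749: h=4, h2=10, probe 4,3 => slot 3
Table: [-, 67, 86, 749, 441, -, 829, -, -, 254, -]
Lookup 749: h=4, h2=10, probe 4,3 → found at 3.

2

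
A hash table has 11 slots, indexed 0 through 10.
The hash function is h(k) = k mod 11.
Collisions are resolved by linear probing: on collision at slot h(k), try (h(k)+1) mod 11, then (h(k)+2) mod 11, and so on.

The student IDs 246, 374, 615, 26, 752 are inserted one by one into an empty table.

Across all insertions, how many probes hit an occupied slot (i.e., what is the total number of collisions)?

3

246: h=4 => slot 4
374: h=0 => slot 0
615: h=10 => slot 10
26: h=4, probe 4,5 => slot 5
752: h=4, probe 4,5,6 => slot 6
Table: [374, _, _, _, 246, 26, 752, _, _, _, 615]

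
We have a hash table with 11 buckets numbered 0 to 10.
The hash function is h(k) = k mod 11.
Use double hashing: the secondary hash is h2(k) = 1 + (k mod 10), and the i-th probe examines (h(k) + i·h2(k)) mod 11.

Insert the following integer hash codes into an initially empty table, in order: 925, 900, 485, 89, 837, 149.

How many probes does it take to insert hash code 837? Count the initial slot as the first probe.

3

Insert 925: h=1, slot 1 empty => index 1.
Insert 900: h=9, slot 9 empty => index 9.
Insert 485: h=1, h2=6, slot 1 occupied => index 7.
Insert 89: h=1, h2=10, slot 1 occupied => index 0.
Insert 837: h=1, h2=8, slots 1,9 occupied => index 6.
Insert 149: h=6, h2=10, slot 6 occupied => index 5.
Table: [89, 925, ∅, ∅, ∅, 149, 837, 485, ∅, 900, ∅]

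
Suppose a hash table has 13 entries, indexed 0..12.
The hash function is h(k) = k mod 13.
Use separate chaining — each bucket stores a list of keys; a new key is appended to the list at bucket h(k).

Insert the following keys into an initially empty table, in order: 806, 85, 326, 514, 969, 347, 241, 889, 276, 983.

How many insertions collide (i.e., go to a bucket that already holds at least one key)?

Insert 806: h=0, bucket 0 empty → new chain.
Insert 85: h=7, bucket 7 empty → new chain.
Insert 326: h=1, bucket 1 empty → new chain.
Insert 514: h=7, bucket 7 nonempty → append to chain.
Insert 969: h=7, bucket 7 nonempty → append to chain.
Insert 347: h=9, bucket 9 empty → new chain.
Insert 241: h=7, bucket 7 nonempty → append to chain.
Insert 889: h=5, bucket 5 empty → new chain.
Insert 276: h=3, bucket 3 empty → new chain.
Insert 983: h=8, bucket 8 empty → new chain.
Final buckets:
0: 806
1: 326
2: ∅
3: 276
4: ∅
5: 889
6: ∅
7: 85 -> 514 -> 969 -> 241
8: 983
9: 347
10: ∅
11: ∅
12: ∅

3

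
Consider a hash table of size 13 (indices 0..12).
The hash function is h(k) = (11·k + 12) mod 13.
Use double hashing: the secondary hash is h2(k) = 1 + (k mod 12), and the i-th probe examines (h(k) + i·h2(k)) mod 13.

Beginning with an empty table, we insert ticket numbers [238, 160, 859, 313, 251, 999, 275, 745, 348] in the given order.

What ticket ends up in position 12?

Insert 238: h=4, slot 4 empty -> index 4.
Insert 160: h=4, h2=5, slot 4 occupied -> index 9.
Insert 859: h=10, slot 10 empty -> index 10.
Insert 313: h=10, h2=2, slot 10 occupied -> index 12.
Insert 251: h=4, h2=12, slot 4 occupied -> index 3.
Insert 999: h=3, h2=4, slot 3 occupied -> index 7.
Insert 275: h=8, slot 8 empty -> index 8.
Insert 745: h=4, h2=2, slot 4 occupied -> index 6.
Insert 348: h=5, slot 5 empty -> index 5.
Table: [∅, ∅, ∅, 251, 238, 348, 745, 999, 275, 160, 859, ∅, 313]

313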